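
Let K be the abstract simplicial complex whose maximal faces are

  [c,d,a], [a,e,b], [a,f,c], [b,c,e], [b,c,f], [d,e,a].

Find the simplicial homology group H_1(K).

Take the total order a < b < c < d < e < f on the vertex set. Then K (dimension 2) consists of the simplices:

  0-simplices (6): a, b, c, d, e, f
  1-simplices (12): ab, ac, ad, ae, af, bc, be, bf, cd, ce, cf, de
  2-simplices (6): abe, acd, acf, ade, bce, bcf

so the chain groups are C_0 ≅ Z^6, C_1 ≅ Z^12, C_2 ≅ Z^6.

∂_1: C_1 → C_0 maps an edge to its endpoints' difference, ∂[p,q] = q − p. For instance
  ∂bf = f − b.
The resulting 6×12 matrix has rank 5, and its Smith normal form has invariant factors (1,1,1,1,1).

∂_2: C_2 → C_1 acts by ∂[p,q,r] = [q,r] − [p,r] + [p,q]. For instance
  ∂acd = cd − ad + ac,
  ∂abe = be − ae + ab.
The 12×6 boundary matrix has rank 6 and Smith normal form diag(1,1,1,1,1,1).

Now H_k = ker ∂_k / im ∂_{k+1}, so:

  H_1: rank ker ∂_1 − rank ∂_2 = (12 − 5) − 6 = 1, and the invariant factors of ∂_2 are all 1, so H_1 = Z.

H_1 ≅ Z.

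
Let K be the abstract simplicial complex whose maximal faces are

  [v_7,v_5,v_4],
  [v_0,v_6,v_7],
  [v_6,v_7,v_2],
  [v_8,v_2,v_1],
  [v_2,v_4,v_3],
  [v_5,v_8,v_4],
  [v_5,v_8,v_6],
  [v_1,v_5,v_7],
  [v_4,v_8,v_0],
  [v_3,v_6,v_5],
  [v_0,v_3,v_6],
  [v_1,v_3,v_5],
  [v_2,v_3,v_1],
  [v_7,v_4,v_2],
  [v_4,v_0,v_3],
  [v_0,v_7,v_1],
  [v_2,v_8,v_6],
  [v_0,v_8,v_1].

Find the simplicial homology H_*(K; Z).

Order the vertices as v_0 < v_1 < v_2 < v_3 < v_4 < v_5 < v_6 < v_7 < v_8. Listing each simplex with vertices in this order, K has dimension 2 with simplices:

  0-simplices (9): [v_0], [v_1], [v_2], [v_3], [v_4], [v_5], [v_6], [v_7], [v_8]
  1-simplices (27): (27 of them)
  2-simplices (18): (18 of them)

Hence C_0 ≅ Z^9, C_1 ≅ Z^27, C_2 ≅ Z^18.

Boundary ∂_1: C_1 → C_0 maps an edge to its endpoints' difference, ∂[p,q] = q − p.
As a 9×27 matrix over Z this has rank 8, with invariant factors (1,1,1,1,1,1,1,1).

∂_2: C_2 → C_1 sends each 2-simplex [p,q,r] to [q,r] − [p,r] + [p,q]. For instance
  ∂[v_0,v_1,v_8] = [v_1,v_8] − [v_0,v_8] + [v_0,v_1],
  ∂[v_1,v_2,v_3] = [v_2,v_3] − [v_1,v_3] + [v_1,v_2].
This gives a 27×18 integer matrix of rank 17; reducing to Smith normal form yields diagonal entries (1,1,1,1,1,1,1,1,1,1,1,1,1,1,1,1,1).

Now H_k = ker ∂_k / im ∂_{k+1}, so:

  H_0: rank C_0 − rank ∂_1 = 9 − 8 = 1, and the invariant factors of ∂_1 are all 1, so H_0 ≅ Z.
  H_1: rank ker ∂_1 − rank ∂_2 = (27 − 8) − 17 = 2, and the invariant factors of ∂_2 are all 1, so H_1 ≅ Z^2.
  H_2: rank ker ∂_2 − rank ∂_3 = (18 − 17) − 0 = 1, and there is no ∂_3, so H_2 ≅ Z.

(K is a triangulation of the torus T^2.)

H_0 ≅ Z,  H_1 ≅ Z^2,  H_2 ≅ Z.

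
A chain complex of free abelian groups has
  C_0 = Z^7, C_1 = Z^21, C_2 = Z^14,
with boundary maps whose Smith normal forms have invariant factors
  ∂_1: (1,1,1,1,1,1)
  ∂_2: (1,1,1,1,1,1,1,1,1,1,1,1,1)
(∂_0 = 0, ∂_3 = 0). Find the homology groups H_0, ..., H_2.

H_0 ≅ Z,  H_1 ≅ Z^2,  H_2 ≅ Z.

H_0: b_0 = 7 − 0 − 6 = 1; torsion from ∂_1 factors > 1: none. So H_0 ≅ Z.
H_1: b_1 = 21 − 6 − 13 = 2; torsion from ∂_2 factors > 1: none. So H_1 ≅ Z^2.
H_2: b_2 = 14 − 13 − 0 = 1; torsion from ∂_3 factors > 1: none. So H_2 ≅ Z.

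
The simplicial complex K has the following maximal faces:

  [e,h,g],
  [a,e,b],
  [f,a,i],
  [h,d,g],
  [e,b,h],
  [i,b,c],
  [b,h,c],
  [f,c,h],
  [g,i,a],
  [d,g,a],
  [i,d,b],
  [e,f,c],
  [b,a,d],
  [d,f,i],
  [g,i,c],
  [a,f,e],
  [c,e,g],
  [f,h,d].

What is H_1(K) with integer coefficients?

Take the total order a < b < c < d < e < f < g < h < i on the vertex set. Then K (dimension 2) consists of the simplices:

  0-simplices (9): a, b, c, d, e, f, g, h, i
  1-simplices (27): ab, ad, ae, af, ag, ai, bc, bd, be, bh, bi, ce, cf, cg, ch, ci, df, dg, dh, di, ef, eg, eh, fh, fi, gh, gi
  2-simplices (18): abd, abe, adg, aef, afi, agi, bch, bci, bdi, beh, cef, ceg, cfh, cgi, dfh, dfi, dgh, egh

so the chain groups are C_0 ≅ Z^9, C_1 ≅ Z^27, C_2 ≅ Z^18.

Boundary ∂_1: C_1 → C_0 is given by ∂[p,q] = [q] − [p]. For instance
  ∂cf = f − c.
As a 9×27 matrix over Z this has rank 8, with invariant factors (1,1,1,1,1,1,1,1).

Boundary ∂_2: C_2 → C_1 sends each 2-simplex [p,q,r] to [q,r] − [p,r] + [p,q]. For instance
  ∂afi = fi − ai + af,
  ∂bch = ch − bh + bc.
The resulting 27×18 matrix has rank 18, and its Smith normal form has invariant factors (1,1,1,1,1,1,1,1,1,1,1,1,1,1,1,1,1,2).

From H_k ≅ ker(∂_k) / im(∂_{k+1}) we obtain:

  H_1: rank ker ∂_1 − rank ∂_2 = (27 − 8) − 18 = 1, and ∂_2 has invariant factor 2 > 1, so H_1 ≅ Z ⊕ Z_2.

H_1 ≅ Z ⊕ Z_2.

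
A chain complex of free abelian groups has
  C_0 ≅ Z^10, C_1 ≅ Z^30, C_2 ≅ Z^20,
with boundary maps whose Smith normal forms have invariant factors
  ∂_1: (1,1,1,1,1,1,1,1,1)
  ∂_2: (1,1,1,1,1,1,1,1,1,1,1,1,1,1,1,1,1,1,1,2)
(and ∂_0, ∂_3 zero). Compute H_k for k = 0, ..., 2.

H_0: b_0 = 10 − 0 − 9 = 1; torsion from ∂_1 factors > 1: none. So H_0 ≅ Z.
H_1: b_1 = 30 − 9 − 20 = 1; torsion from ∂_2 factors > 1: [2]. So H_1 ≅ Z ⊕ Z/2.
H_2: b_2 = 20 − 20 − 0 = 0; torsion from ∂_3 factors > 1: none. So H_2 ≅ 0.

H_0 ≅ Z,  H_1 ≅ Z ⊕ Z/2,  H_2 = 0.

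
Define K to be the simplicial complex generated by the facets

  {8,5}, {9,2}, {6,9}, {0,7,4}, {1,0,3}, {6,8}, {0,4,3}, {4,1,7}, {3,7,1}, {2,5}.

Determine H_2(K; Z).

H_2 ≅ 0.

We work with the vertex ordering 0 < 1 < 2 < 3 < 4 < 5 < 6 < 7 < 8 < 9. The simplices of K, each written with vertices in increasing order, are:

  0-simplices (10): [0], [1], [2], [3], [4], [5], [6], [7], [8], [9]
  1-simplices (15): [0,1], [0,3], [0,4], [0,7], [1,3], [1,4], [1,7], [2,5], [2,9], [3,4], [3,7], [4,7], [5,8], [6,8], [6,9]
  2-simplices (5): [0,1,3], [0,3,4], [0,4,7], [1,3,7], [1,4,7]

so the chain groups are C_0 ≅ Z^10, C_1 ≅ Z^15, C_2 ≅ Z^5.

Boundary ∂_1: C_1 → C_0 maps an edge to its endpoints' difference, ∂[p,q] = q − p. For instance
  ∂[0,7] = [7] − [0].
The resulting 10×15 matrix has rank 8, and its Smith normal form has invariant factors (1,1,1,1,1,1,1,1).

∂_2: C_2 → C_1 sends each 2-simplex [p,q,r] to [q,r] − [p,r] + [p,q]. For instance
  ∂[0,3,4] = [3,4] − [0,4] + [0,3],
  ∂[1,4,7] = [4,7] − [1,7] + [1,4].
The resulting 15×5 matrix has rank 5, and its Smith normal form has invariant factors (1,1,1,1,1).

Computing H_k = (kernel of ∂_k) / (image of ∂_{k+1}):

  H_2: rank ker ∂_2 − rank ∂_3 = (5 − 5) − 0 = 0, and there is no ∂_3, so H_2 = 0.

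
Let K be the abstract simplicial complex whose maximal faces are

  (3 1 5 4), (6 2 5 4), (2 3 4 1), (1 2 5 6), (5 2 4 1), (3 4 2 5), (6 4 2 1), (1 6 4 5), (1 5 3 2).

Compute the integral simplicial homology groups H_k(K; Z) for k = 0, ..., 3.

H_0 ≅ Z,  H_1 = 0,  H_2 = 0,  H_3 ≅ Z^2.

Fix the vertex order 1 < 2 < 3 < 4 < 5 < 6 and write every simplex with vertices in increasing order. Then dim K = 3 and the simplices of K are:

  0-simplices (6): [1], [2], [3], [4], [5], [6]
  1-simplices (14): [1,2], [1,3], [1,4], [1,5], [1,6], [2,3], [2,4], [2,5], [2,6], [3,4], [3,5], [4,5], [4,6], [5,6]
  2-simplices (16): [1,2,3], [1,2,4], [1,2,5], [1,2,6], [1,3,4], [1,3,5], [1,4,5], [1,4,6], [1,5,6], [2,3,4], [2,3,5], [2,4,5], [2,4,6], [2,5,6], [3,4,5], [4,5,6]
  3-simplices (9): [1,2,3,4], [1,2,3,5], [1,2,4,5], [1,2,4,6], [1,2,5,6], [1,3,4,5], [1,4,5,6], [2,3,4,5], [2,4,5,6]

so the chain groups are C_0 ≅ Z^6, C_1 ≅ Z^14, C_2 ≅ Z^16, C_3 ≅ Z^9.

Boundary ∂_1: C_1 → C_0 sends each edge [p,q] (with p < q) to q − p.
This gives a 6×14 integer matrix of rank 5; reducing to Smith normal form yields diagonal entries (1,1,1,1,1).

The boundary map ∂_2: C_2 → C_1 sends each 2-simplex [p,q,r] to [q,r] − [p,r] + [p,q]. For instance
  ∂[1,4,5] = [4,5] − [1,5] + [1,4],
  ∂[1,2,3] = [2,3] − [1,3] + [1,2].
The resulting 14×16 matrix has rank 9, and its Smith normal form has invariant factors (1,1,1,1,1,1,1,1,1).

Boundary ∂_3: C_3 → C_2 sends each 3-simplex σ to the alternating sum Σ_i (−1)^i (σ with its i-th vertex removed). For instance
  ∂[1,2,4,6] = [2,4,6] − [1,4,6] + [1,2,6] − [1,2,4],
  ∂[1,2,3,4] = [2,3,4] − [1,3,4] + [1,2,4] − [1,2,3].
The resulting 16×9 matrix has rank 7, and its Smith normal form has invariant factors (1,1,1,1,1,1,1).

From H_k ≅ ker(∂_k) / im(∂_{k+1}) we obtain:

  H_0: rank C_0 − rank ∂_1 = 6 − 5 = 1, and the invariant factors of ∂_1 are all 1, so H_0 ≅ Z.
  H_1: rank ker ∂_1 − rank ∂_2 = (14 − 5) − 9 = 0, and the invariant factors of ∂_2 are all 1, so H_1 ≅ 0.
  H_2: rank ker ∂_2 − rank ∂_3 = (16 − 9) − 7 = 0, and the invariant factors of ∂_3 are all 1, so H_2 ≅ 0.
  H_3: rank ker ∂_3 − rank ∂_4 = (9 − 7) − 0 = 2, and there is no ∂_4, so H_3 ≅ Z^2.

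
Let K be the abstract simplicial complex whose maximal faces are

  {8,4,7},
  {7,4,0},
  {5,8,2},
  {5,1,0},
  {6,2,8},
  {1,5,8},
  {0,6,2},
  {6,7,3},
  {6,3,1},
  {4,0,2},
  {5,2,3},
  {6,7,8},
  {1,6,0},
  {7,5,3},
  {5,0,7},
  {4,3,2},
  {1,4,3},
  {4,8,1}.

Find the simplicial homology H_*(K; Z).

H_0 ≅ Z,  H_1 ≅ Z^2,  H_2 ≅ Z.

Take the total order 0 < 1 < 2 < 3 < 4 < 5 < 6 < 7 < 8 on the vertex set. Then K (dimension 2) consists of the simplices:

  0-simplices (9): [0], [1], [2], [3], [4], [5], [6], [7], [8]
  1-simplices (27): (27 of them)
  2-simplices (18): [0,1,5], [0,1,6], [0,2,4], [0,2,6], [0,4,7], [0,5,7], [1,3,4], [1,3,6], [1,4,8], [1,5,8], [2,3,4], [2,3,5], [2,5,8], [2,6,8], [3,5,7], [3,6,7], [4,7,8], [6,7,8]

giving chain groups C_0 ≅ Z^9, C_1 ≅ Z^27, C_2 ≅ Z^18.

∂_1: C_1 → C_0 is given by ∂[p,q] = [q] − [p].
The 9×27 boundary matrix has rank 8 and Smith normal form diag(1,1,1,1,1,1,1,1).

Boundary ∂_2: C_2 → C_1 maps a triangle to the signed sum of its edges. For instance
  ∂[0,2,6] = [2,6] − [0,6] + [0,2],
  ∂[0,2,4] = [2,4] − [0,4] + [0,2].
As a 27×18 matrix over Z this has rank 17, with invariant factors (1,1,1,1,1,1,1,1,1,1,1,1,1,1,1,1,1).

From H_k ≅ ker(∂_k) / im(∂_{k+1}) we obtain:

  H_0: rank C_0 − rank ∂_1 = 9 − 8 = 1, and the invariant factors of ∂_1 are all 1, so H_0 = Z.
  H_1: rank ker ∂_1 − rank ∂_2 = (27 − 8) − 17 = 2, and the invariant factors of ∂_2 are all 1, so H_1 = Z^2.
  H_2: rank ker ∂_2 − rank ∂_3 = (18 − 17) − 0 = 1, and there is no ∂_3, so H_2 = Z.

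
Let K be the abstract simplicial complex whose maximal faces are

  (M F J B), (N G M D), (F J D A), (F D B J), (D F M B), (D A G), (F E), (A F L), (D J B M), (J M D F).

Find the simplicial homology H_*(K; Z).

H_0 = Z,  H_1 = 0,  H_2 = 0,  H_3 = Z.

We work with the vertex ordering A < B < D < E < F < G < J < L < M < N. The simplices of K, each written with vertices in increasing order, are:

  0-simplices (10): A, B, D, E, F, G, J, L, M, N
  1-simplices (22): AD, AF, AG, AJ, AL, BD, BF, BJ, BM, DF, DG, DJ, DM, DN, EF, FJ, FL, FM, GM, GN, JM, MN
  2-simplices (19): ADF, ADG, ADJ, AFJ, AFL, BDF, BDJ, BDM, BFJ, BFM, BJM, DFJ, DFM, DGM, DGN, DJM, DMN, FJM, GMN
  3-simplices (7): ADFJ, BDFJ, BDFM, BDJM, BFJM, DFJM, DGMN

so the chain groups are C_0 ≅ Z^10, C_1 ≅ Z^22, C_2 ≅ Z^19, C_3 ≅ Z^7.

Boundary ∂_1: C_1 → C_0 sends each edge [p,q] (with p < q) to q − p.
The resulting 10×22 matrix has rank 9, and its Smith normal form has invariant factors (1,1,1,1,1,1,1,1,1).

The boundary map ∂_2: C_2 → C_1 maps a triangle to the signed sum of its edges. For instance
  ∂BDM = DM − BM + BD,
  ∂BFM = FM − BM + BF.
The 22×19 boundary matrix has rank 13 and Smith normal form diag(1,1,1,1,1,1,1,1,1,1,1,1,1).

The boundary map ∂_3: C_3 → C_2 sends each 3-simplex σ to the alternating sum Σ_i (−1)^i (σ with its i-th vertex removed). For instance
  ∂ADFJ = DFJ − AFJ + ADJ − ADF,
  ∂BDFJ = DFJ − BFJ + BDJ − BDF.
The 19×7 boundary matrix has rank 6 and Smith normal form diag(1,1,1,1,1,1).

Now H_k = ker ∂_k / im ∂_{k+1}, so:

  H_0: rank C_0 − rank ∂_1 = 10 − 9 = 1, and the invariant factors of ∂_1 are all 1, so H_0 ≅ Z.
  H_1: rank ker ∂_1 − rank ∂_2 = (22 − 9) − 13 = 0, and the invariant factors of ∂_2 are all 1, so H_1 ≅ 0.
  H_2: rank ker ∂_2 − rank ∂_3 = (19 − 13) − 6 = 0, and the invariant factors of ∂_3 are all 1, so H_2 ≅ 0.
  H_3: rank ker ∂_3 − rank ∂_4 = (7 − 6) − 0 = 1, and there is no ∂_4, so H_3 ≅ Z.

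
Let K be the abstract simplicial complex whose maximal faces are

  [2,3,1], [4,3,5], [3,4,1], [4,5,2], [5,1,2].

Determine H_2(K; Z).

H_2 ≅ 0.

Take the total order 1 < 2 < 3 < 4 < 5 on the vertex set. Then K (dimension 2) consists of the simplices:

  0-simplices (5): [1], [2], [3], [4], [5]
  1-simplices (10): [1,2], [1,3], [1,4], [1,5], [2,3], [2,4], [2,5], [3,4], [3,5], [4,5]
  2-simplices (5): [1,2,3], [1,2,5], [1,3,4], [2,4,5], [3,4,5]

Hence C_0 ≅ Z^5, C_1 ≅ Z^10, C_2 ≅ Z^5.

∂_1: C_1 → C_0 is given by ∂[p,q] = [q] − [p].
As a 5×10 matrix over Z this has rank 4, with invariant factors (1,1,1,1).

Boundary ∂_2: C_2 → C_1 acts by ∂[p,q,r] = [q,r] − [p,r] + [p,q]. For instance
  ∂[2,4,5] = [4,5] − [2,5] + [2,4],
  ∂[1,3,4] = [3,4] − [1,4] + [1,3].
The 10×5 boundary matrix has rank 5 and Smith normal form diag(1,1,1,1,1).

Reading off H_k = ker ∂_k / im ∂_{k+1}:

  H_2: rank ker ∂_2 − rank ∂_3 = (5 − 5) − 0 = 0, and there is no ∂_3, so H_2 ≅ 0.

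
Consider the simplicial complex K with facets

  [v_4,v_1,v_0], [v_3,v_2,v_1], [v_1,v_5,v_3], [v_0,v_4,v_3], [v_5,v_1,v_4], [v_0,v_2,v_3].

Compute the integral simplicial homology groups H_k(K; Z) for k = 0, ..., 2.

We work with the vertex ordering v_0 < v_1 < v_2 < v_3 < v_4 < v_5. The simplices of K, each written with vertices in increasing order, are:

  0-simplices (6): [v_0], [v_1], [v_2], [v_3], [v_4], [v_5]
  1-simplices (12): [v_0,v_1], [v_0,v_2], [v_0,v_3], [v_0,v_4], [v_1,v_2], [v_1,v_3], [v_1,v_4], [v_1,v_5], [v_2,v_3], [v_3,v_4], [v_3,v_5], [v_4,v_5]
  2-simplices (6): [v_0,v_1,v_4], [v_0,v_2,v_3], [v_0,v_3,v_4], [v_1,v_2,v_3], [v_1,v_3,v_5], [v_1,v_4,v_5]

Hence C_0 ≅ Z^6, C_1 ≅ Z^12, C_2 ≅ Z^6.

∂_1: C_1 → C_0 maps an edge to its endpoints' difference, ∂[p,q] = q − p. For instance
  ∂[v_3,v_5] = [v_5] − [v_3].
This gives a 6×12 integer matrix of rank 5; reducing to Smith normal form yields diagonal entries (1,1,1,1,1).

Boundary ∂_2: C_2 → C_1 sends each 2-simplex [p,q,r] to [q,r] − [p,r] + [p,q]. For instance
  ∂[v_0,v_2,v_3] = [v_2,v_3] − [v_0,v_3] + [v_0,v_2],
  ∂[v_1,v_3,v_5] = [v_3,v_5] − [v_1,v_5] + [v_1,v_3].
As a 12×6 matrix over Z this has rank 6, with invariant factors (1,1,1,1,1,1).

From H_k ≅ ker(∂_k) / im(∂_{k+1}) we obtain:

  H_0: rank C_0 − rank ∂_1 = 6 − 5 = 1, and the invariant factors of ∂_1 are all 1, so H_0 ≅ Z.
  H_1: rank ker ∂_1 − rank ∂_2 = (12 − 5) − 6 = 1, and the invariant factors of ∂_2 are all 1, so H_1 ≅ Z.
  H_2: rank ker ∂_2 − rank ∂_3 = (6 − 6) − 0 = 0, and there is no ∂_3, so H_2 ≅ 0.

As a check, the Euler characteristic is 6 − 12 + 6 = 0, which agrees with 1 − 1 + 0 = 0.

H_0 ≅ Z,  H_1 ≅ Z,  H_2 = 0.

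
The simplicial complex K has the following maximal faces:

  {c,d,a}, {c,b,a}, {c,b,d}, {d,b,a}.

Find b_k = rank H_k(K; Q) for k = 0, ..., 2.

b_0 = 1, b_1 = 0, b_2 = 1.

Fix the vertex order a < b < c < d and write every simplex with vertices in increasing order. Then dim K = 2 and the simplices of K are:

  0-simplices (4): a, b, c, d
  1-simplices (6): ab, ac, ad, bc, bd, cd
  2-simplices (4): abc, abd, acd, bcd

Hence C_0 ≅ Z^4, C_1 ≅ Z^6, C_2 ≅ Z^4.

The boundary map ∂_1: C_1 → C_0 maps an edge to its endpoints' difference, ∂[p,q] = q − p.
As a 4×6 matrix over Z this has rank 3, with invariant factors (1,1,1).

∂_2: C_2 → C_1 maps a triangle to the signed sum of its edges. For instance
  ∂abd = bd − ad + ab,
  ∂bcd = cd − bd + bc.
The resulting 6×4 matrix has rank 3, and its Smith normal form has invariant factors (1,1,1).

Now H_k = ker ∂_k / im ∂_{k+1}, so:

  H_0: rank C_0 − rank ∂_1 = 4 − 3 = 1, and the invariant factors of ∂_1 are all 1, so H_0 ≅ Z.
  H_1: rank ker ∂_1 − rank ∂_2 = (6 − 3) − 3 = 0, and the invariant factors of ∂_2 are all 1, so H_1 ≅ 0.
  H_2: rank ker ∂_2 − rank ∂_3 = (4 − 3) − 0 = 1, and there is no ∂_3, so H_2 ≅ Z.

Hence the Betti numbers are b_0 = 1, b_1 = 0, b_2 = 1.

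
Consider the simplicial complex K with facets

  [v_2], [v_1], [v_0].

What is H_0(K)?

Order the vertices as v_0 < v_1 < v_2. Listing each simplex with vertices in this order, K has dimension 0 with simplices:

  0-simplices (3): [v_0], [v_1], [v_2]

giving chain groups C_0 ≅ Z^3.

Computing H_k = (kernel of ∂_k) / (image of ∂_{k+1}):

  H_0: rank C_0 − rank ∂_1 = 3 − 0 = 3, and there is no ∂_1, so H_0 = Z^3.

(K is a triangulation of a set of 3 points.)

H_0 = Z^3.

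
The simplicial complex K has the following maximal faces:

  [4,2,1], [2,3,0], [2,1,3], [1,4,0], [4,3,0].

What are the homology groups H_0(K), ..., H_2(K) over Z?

Fix the vertex order 0 < 1 < 2 < 3 < 4 and write every simplex with vertices in increasing order. Then dim K = 2 and the simplices of K are:

  0-simplices (5): [0], [1], [2], [3], [4]
  1-simplices (10): [0,1], [0,2], [0,3], [0,4], [1,2], [1,3], [1,4], [2,3], [2,4], [3,4]
  2-simplices (5): [0,1,4], [0,2,3], [0,3,4], [1,2,3], [1,2,4]

so the chain groups are C_0 ≅ Z^5, C_1 ≅ Z^10, C_2 ≅ Z^5.

Boundary ∂_1: C_1 → C_0 maps an edge to its endpoints' difference, ∂[p,q] = q − p.
The resulting 5×10 matrix has rank 4, and its Smith normal form has invariant factors (1,1,1,1).

Boundary ∂_2: C_2 → C_1 sends each 2-simplex [p,q,r] to [q,r] − [p,r] + [p,q]. For instance
  ∂[1,2,3] = [2,3] − [1,3] + [1,2],
  ∂[0,3,4] = [3,4] − [0,4] + [0,3].
The resulting 10×5 matrix has rank 5, and its Smith normal form has invariant factors (1,1,1,1,1).

From H_k ≅ ker(∂_k) / im(∂_{k+1}) we obtain:

  H_0: rank C_0 − rank ∂_1 = 5 − 4 = 1, and the invariant factors of ∂_1 are all 1, so H_0 = Z.
  H_1: rank ker ∂_1 − rank ∂_2 = (10 − 4) − 5 = 1, and the invariant factors of ∂_2 are all 1, so H_1 = Z.
  H_2: rank ker ∂_2 − rank ∂_3 = (5 − 5) − 0 = 0, and there is no ∂_3, so H_2 = 0.

H_0 = Z,  H_1 = Z,  H_2 = 0.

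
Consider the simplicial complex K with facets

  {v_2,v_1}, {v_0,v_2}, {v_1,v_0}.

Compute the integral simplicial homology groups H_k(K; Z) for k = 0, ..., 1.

K has 3 vertices, 3 edges.
rank ∂_0 = 0, rank ∂_1 = 2 ⇒ b_0 = 3 − 0 − 2 = 1; all invariant factors of ∂_1 are 1 so no torsion. So H_0 = Z.
rank ∂_1 = 2, rank ∂_2 = 0 ⇒ b_1 = 3 − 2 − 0 = 1. So H_1 = Z.

H_0 = Z,  H_1 = Z.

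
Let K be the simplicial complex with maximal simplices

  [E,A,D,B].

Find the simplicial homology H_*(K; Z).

H_0 ≅ Z,  H_1 = 0,  H_2 = 0,  H_3 = 0.

We work with the vertex ordering A < B < D < E. The simplices of K, each written with vertices in increasing order, are:

  0-simplices (4): A, B, D, E
  1-simplices (6): AB, AD, AE, BD, BE, DE
  2-simplices (4): ABD, ABE, ADE, BDE
  3-simplices (1): ABDE

Hence C_0 ≅ Z^4, C_1 ≅ Z^6, C_2 ≅ Z^4, C_3 ≅ Z^1.

Boundary ∂_1: C_1 → C_0 sends each edge [p,q] (with p < q) to q − p. For instance
  ∂BE = E − B.
This gives a 4×6 integer matrix of rank 3; reducing to Smith normal form yields diagonal entries (1,1,1).

Boundary ∂_2: C_2 → C_1 maps a triangle to the signed sum of its edges. For instance
  ∂ABE = BE − AE + AB,
  ∂ADE = DE − AE + AD.
This gives a 6×4 integer matrix of rank 3; reducing to Smith normal form yields diagonal entries (1,1,1).

Boundary ∂_3: C_3 → C_2 sends each 3-simplex σ to the alternating sum Σ_i (−1)^i (σ with its i-th vertex removed). For instance
  ∂ABDE = BDE − ADE + ABE − ABD.
The 4×1 boundary matrix has rank 1 and Smith normal form diag(1).

Reading off H_k = ker ∂_k / im ∂_{k+1}:

  H_0: rank C_0 − rank ∂_1 = 4 − 3 = 1, and the invariant factors of ∂_1 are all 1, so H_0 ≅ Z.
  H_1: rank ker ∂_1 − rank ∂_2 = (6 − 3) − 3 = 0, and the invariant factors of ∂_2 are all 1, so H_1 ≅ 0.
  H_2: rank ker ∂_2 − rank ∂_3 = (4 − 3) − 1 = 0, and the invariant factors of ∂_3 are all 1, so H_2 ≅ 0.
  H_3: rank ker ∂_3 − rank ∂_4 = (1 − 1) − 0 = 0, and there is no ∂_4, so H_3 ≅ 0.

(K is a triangulation of the 3-simplex.)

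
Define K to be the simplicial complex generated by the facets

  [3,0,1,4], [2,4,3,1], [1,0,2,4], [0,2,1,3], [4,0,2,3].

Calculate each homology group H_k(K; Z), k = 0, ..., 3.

Take the total order 0 < 1 < 2 < 3 < 4 on the vertex set. Then K (dimension 3) consists of the simplices:

  0-simplices (5): [0], [1], [2], [3], [4]
  1-simplices (10): [0,1], [0,2], [0,3], [0,4], [1,2], [1,3], [1,4], [2,3], [2,4], [3,4]
  2-simplices (10): [0,1,2], [0,1,3], [0,1,4], [0,2,3], [0,2,4], [0,3,4], [1,2,3], [1,2,4], [1,3,4], [2,3,4]
  3-simplices (5): [0,1,2,3], [0,1,2,4], [0,1,3,4], [0,2,3,4], [1,2,3,4]

Hence C_0 ≅ Z^5, C_1 ≅ Z^10, C_2 ≅ Z^10, C_3 ≅ Z^5.

The boundary map ∂_1: C_1 → C_0 sends each edge [p,q] (with p < q) to q − p.
This gives a 5×10 integer matrix of rank 4; reducing to Smith normal form yields diagonal entries (1,1,1,1).

∂_2: C_2 → C_1 sends each 2-simplex [p,q,r] to [q,r] − [p,r] + [p,q]. For instance
  ∂[0,2,3] = [2,3] − [0,3] + [0,2],
  ∂[1,2,3] = [2,3] − [1,3] + [1,2].
The resulting 10×10 matrix has rank 6, and its Smith normal form has invariant factors (1,1,1,1,1,1).

The boundary map ∂_3: C_3 → C_2 sends each 3-simplex σ to the alternating sum Σ_i (−1)^i (σ with its i-th vertex removed). For instance
  ∂[0,1,2,4] = [1,2,4] − [0,2,4] + [0,1,4] − [0,1,2],
  ∂[0,1,2,3] = [1,2,3] − [0,2,3] + [0,1,3] − [0,1,2].
This gives a 10×5 integer matrix of rank 4; reducing to Smith normal form yields diagonal entries (1,1,1,1).

From H_k ≅ ker(∂_k) / im(∂_{k+1}) we obtain:

  H_0: rank C_0 − rank ∂_1 = 5 − 4 = 1, and the invariant factors of ∂_1 are all 1, so H_0 ≅ Z.
  H_1: rank ker ∂_1 − rank ∂_2 = (10 − 4) − 6 = 0, and the invariant factors of ∂_2 are all 1, so H_1 ≅ 0.
  H_2: rank ker ∂_2 − rank ∂_3 = (10 − 6) − 4 = 0, and the invariant factors of ∂_3 are all 1, so H_2 ≅ 0.
  H_3: rank ker ∂_3 − rank ∂_4 = (5 − 4) − 0 = 1, and there is no ∂_4, so H_3 ≅ Z.

(K is a triangulation of the 3-sphere S^3.)

H_0 ≅ Z,  H_1 = 0,  H_2 = 0,  H_3 ≅ Z.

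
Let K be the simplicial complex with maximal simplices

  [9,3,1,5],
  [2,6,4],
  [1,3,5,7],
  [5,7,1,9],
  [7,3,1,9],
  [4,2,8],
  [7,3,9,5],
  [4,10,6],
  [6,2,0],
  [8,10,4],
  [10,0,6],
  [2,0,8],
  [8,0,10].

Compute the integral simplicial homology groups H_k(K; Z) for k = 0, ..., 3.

H_0 ≅ Z^2,  H_1 = 0,  H_2 ≅ Z,  H_3 ≅ Z.

Order the vertices as 0 < 1 < 2 < 3 < 4 < 5 < 6 < 7 < 8 < 9 < 10. Listing each simplex with vertices in this order, K has dimension 3 with simplices:

  0-simplices (11): [0], [1], [2], [3], [4], [5], [6], [7], [8], [9], [10]
  1-simplices (22): [0,2], [0,6], [0,8], [0,10], [1,3], [1,5], [1,7], [1,9], [2,4], [2,6], [2,8], [3,5], [3,7], [3,9], [4,6], [4,8], [4,10], [5,7], [5,9], [6,10], [7,9], [8,10]
  2-simplices (18): (18 of them)
  3-simplices (5): [1,3,5,7], [1,3,5,9], [1,3,7,9], [1,5,7,9], [3,5,7,9]

so the chain groups are C_0 ≅ Z^11, C_1 ≅ Z^22, C_2 ≅ Z^18, C_3 ≅ Z^5.

Boundary ∂_1: C_1 → C_0 maps an edge to its endpoints' difference, ∂[p,q] = q − p.
The resulting 11×22 matrix has rank 9, and its Smith normal form has invariant factors (1,1,1,1,1,1,1,1,1).

Boundary ∂_2: C_2 → C_1 sends each 2-simplex [p,q,r] to [q,r] − [p,r] + [p,q]. For instance
  ∂[1,3,5] = [3,5] − [1,5] + [1,3],
  ∂[2,4,8] = [4,8] − [2,8] + [2,4].
This gives a 22×18 integer matrix of rank 13; reducing to Smith normal form yields diagonal entries (1,1,1,1,1,1,1,1,1,1,1,1,1).

Boundary ∂_3: C_3 → C_2 sends each 3-simplex σ to the alternating sum Σ_i (−1)^i (σ with its i-th vertex removed). For instance
  ∂[1,3,7,9] = [3,7,9] − [1,7,9] + [1,3,9] − [1,3,7],
  ∂[1,5,7,9] = [5,7,9] − [1,7,9] + [1,5,9] − [1,5,7].
As a 18×5 matrix over Z this has rank 4, with invariant factors (1,1,1,1).

Computing H_k = (kernel of ∂_k) / (image of ∂_{k+1}):

  H_0: rank C_0 − rank ∂_1 = 11 − 9 = 2, and the invariant factors of ∂_1 are all 1, so H_0 ≅ Z^2.
  H_1: rank ker ∂_1 − rank ∂_2 = (22 − 9) − 13 = 0, and the invariant factors of ∂_2 are all 1, so H_1 ≅ 0.
  H_2: rank ker ∂_2 − rank ∂_3 = (18 − 13) − 4 = 1, and the invariant factors of ∂_3 are all 1, so H_2 ≅ Z.
  H_3: rank ker ∂_3 − rank ∂_4 = (5 − 4) − 0 = 1, and there is no ∂_4, so H_3 ≅ Z.

As a check, the Euler characteristic is 11 − 22 + 18 − 5 = 2, which agrees with 2 − 0 + 1 − 1 = 2.
(K is a triangulation of the disjoint union of the 2-sphere S^2 and the 3-sphere S^3.)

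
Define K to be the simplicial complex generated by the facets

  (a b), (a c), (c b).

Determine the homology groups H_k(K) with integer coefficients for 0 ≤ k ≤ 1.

Take the total order a < b < c on the vertex set. Then K (dimension 1) consists of the simplices:

  0-simplices (3): a, b, c
  1-simplices (3): ab, ac, bc

so the chain groups are C_0 ≅ Z^3, C_1 ≅ Z^3.

The boundary map ∂_1: C_1 → C_0 sends each edge [p,q] (with p < q) to q − p.
The 3×3 boundary matrix has rank 2 and Smith normal form diag(1,1).

From H_k ≅ ker(∂_k) / im(∂_{k+1}) we obtain:

  H_0: rank C_0 − rank ∂_1 = 3 − 2 = 1, and the invariant factors of ∂_1 are all 1, so H_0 = Z.
  H_1: rank ker ∂_1 − rank ∂_2 = (3 − 2) − 0 = 1, and there is no ∂_2, so H_1 = Z.

As a check, the Euler characteristic is 3 − 3 = 0, which agrees with 1 − 1 = 0.
(K is a triangulation of the circle S^1.)

H_0 ≅ Z,  H_1 ≅ Z.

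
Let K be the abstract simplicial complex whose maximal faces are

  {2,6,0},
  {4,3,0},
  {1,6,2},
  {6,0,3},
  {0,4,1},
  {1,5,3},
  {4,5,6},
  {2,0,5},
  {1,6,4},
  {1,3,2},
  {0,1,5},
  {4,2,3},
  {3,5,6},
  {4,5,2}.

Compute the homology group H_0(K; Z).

Fix the vertex order 0 < 1 < 2 < 3 < 4 < 5 < 6 and write every simplex with vertices in increasing order. Then dim K = 2 and the simplices of K are:

  0-simplices (7): [0], [1], [2], [3], [4], [5], [6]
  1-simplices (21): [0,1], [0,2], [0,3], [0,4], [0,5], [0,6], [1,2], [1,3], [1,4], [1,5], [1,6], [2,3], [2,4], [2,5], [2,6], [3,4], [3,5], [3,6], [4,5], [4,6], [5,6]
  2-simplices (14): [0,1,4], [0,1,5], [0,2,5], [0,2,6], [0,3,4], [0,3,6], [1,2,3], [1,2,6], [1,3,5], [1,4,6], [2,3,4], [2,4,5], [3,5,6], [4,5,6]

so the chain groups are C_0 ≅ Z^7, C_1 ≅ Z^21, C_2 ≅ Z^14.

∂_1: C_1 → C_0 is given by ∂[p,q] = [q] − [p]. For instance
  ∂[3,6] = [6] − [3].
This gives a 7×21 integer matrix of rank 6; reducing to Smith normal form yields diagonal entries (1,1,1,1,1,1).

Boundary ∂_2: C_2 → C_1 sends each 2-simplex [p,q,r] to [q,r] − [p,r] + [p,q]. For instance
  ∂[0,2,5] = [2,5] − [0,5] + [0,2],
  ∂[3,5,6] = [5,6] − [3,6] + [3,5].
This gives a 21×14 integer matrix of rank 13; reducing to Smith normal form yields diagonal entries (1,1,1,1,1,1,1,1,1,1,1,1,1).

Reading off H_k = ker ∂_k / im ∂_{k+1}:

  H_0: rank C_0 − rank ∂_1 = 7 − 6 = 1, and the invariant factors of ∂_1 are all 1, so H_0 ≅ Z.

H_0 ≅ Z.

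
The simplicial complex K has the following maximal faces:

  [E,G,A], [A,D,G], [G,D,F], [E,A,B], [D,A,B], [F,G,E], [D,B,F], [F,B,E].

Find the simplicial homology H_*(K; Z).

Fix the vertex order A < B < D < E < F < G and write every simplex with vertices in increasing order. Then dim K = 2 and the simplices of K are:

  0-simplices (6): A, B, D, E, F, G
  1-simplices (12): AB, AD, AE, AG, BD, BE, BF, DF, DG, EF, EG, FG
  2-simplices (8): ABD, ABE, ADG, AEG, BDF, BEF, DFG, EFG

Hence C_0 ≅ Z^6, C_1 ≅ Z^12, C_2 ≅ Z^8.

∂_1: C_1 → C_0 sends each edge [p,q] (with p < q) to q − p. For instance
  ∂DF = F − D.
The 6×12 boundary matrix has rank 5 and Smith normal form diag(1,1,1,1,1).

∂_2: C_2 → C_1 sends each 2-simplex [p,q,r] to [q,r] − [p,r] + [p,q]. For instance
  ∂ADG = DG − AG + AD,
  ∂DFG = FG − DG + DF.
The 12×8 boundary matrix has rank 7 and Smith normal form diag(1,1,1,1,1,1,1).

Computing H_k = (kernel of ∂_k) / (image of ∂_{k+1}):

  H_0: rank C_0 − rank ∂_1 = 6 − 5 = 1, and the invariant factors of ∂_1 are all 1, so H_0 ≅ Z.
  H_1: rank ker ∂_1 − rank ∂_2 = (12 − 5) − 7 = 0, and the invariant factors of ∂_2 are all 1, so H_1 ≅ 0.
  H_2: rank ker ∂_2 − rank ∂_3 = (8 − 7) − 0 = 1, and there is no ∂_3, so H_2 ≅ Z.

H_0 ≅ Z,  H_1 = 0,  H_2 ≅ Z.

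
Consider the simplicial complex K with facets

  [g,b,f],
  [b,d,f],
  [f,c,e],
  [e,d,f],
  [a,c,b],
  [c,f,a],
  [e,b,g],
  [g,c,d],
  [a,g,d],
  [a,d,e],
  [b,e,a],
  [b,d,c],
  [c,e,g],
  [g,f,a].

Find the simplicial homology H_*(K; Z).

H_0 = Z,  H_1 = Z^2,  H_2 = Z.

K has 7 vertices, 21 edges, 14 triangles.
rank ∂_0 = 0, rank ∂_1 = 6 ⇒ b_0 = 7 − 0 − 6 = 1; all invariant factors of ∂_1 are 1 so no torsion. So H_0 = Z.
rank ∂_1 = 6, rank ∂_2 = 13 ⇒ b_1 = 21 − 6 − 13 = 2; all invariant factors of ∂_2 are 1 so no torsion. So H_1 = Z^2.
rank ∂_2 = 13, rank ∂_3 = 0 ⇒ b_2 = 14 − 13 − 0 = 1. So H_2 = Z.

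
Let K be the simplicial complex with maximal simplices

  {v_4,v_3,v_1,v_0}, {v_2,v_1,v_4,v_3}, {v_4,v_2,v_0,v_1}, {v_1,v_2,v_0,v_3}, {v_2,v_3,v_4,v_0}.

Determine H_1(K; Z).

H_1 ≅ 0.

We work with the vertex ordering v_0 < v_1 < v_2 < v_3 < v_4. The simplices of K, each written with vertices in increasing order, are:

  0-simplices (5): [v_0], [v_1], [v_2], [v_3], [v_4]
  1-simplices (10): [v_0,v_1], [v_0,v_2], [v_0,v_3], [v_0,v_4], [v_1,v_2], [v_1,v_3], [v_1,v_4], [v_2,v_3], [v_2,v_4], [v_3,v_4]
  2-simplices (10): [v_0,v_1,v_2], [v_0,v_1,v_3], [v_0,v_1,v_4], [v_0,v_2,v_3], [v_0,v_2,v_4], [v_0,v_3,v_4], [v_1,v_2,v_3], [v_1,v_2,v_4], [v_1,v_3,v_4], [v_2,v_3,v_4]
  3-simplices (5): [v_0,v_1,v_2,v_3], [v_0,v_1,v_2,v_4], [v_0,v_1,v_3,v_4], [v_0,v_2,v_3,v_4], [v_1,v_2,v_3,v_4]

so the chain groups are C_0 ≅ Z^5, C_1 ≅ Z^10, C_2 ≅ Z^10, C_3 ≅ Z^5.

∂_1: C_1 → C_0 is given by ∂[p,q] = [q] − [p]. For instance
  ∂[v_3,v_4] = [v_4] − [v_3].
The 5×10 boundary matrix has rank 4 and Smith normal form diag(1,1,1,1).

Boundary ∂_2: C_2 → C_1 sends each 2-simplex [p,q,r] to [q,r] − [p,r] + [p,q]. For instance
  ∂[v_2,v_3,v_4] = [v_3,v_4] − [v_2,v_4] + [v_2,v_3],
  ∂[v_0,v_1,v_4] = [v_1,v_4] − [v_0,v_4] + [v_0,v_1].
As a 10×10 matrix over Z this has rank 6, with invariant factors (1,1,1,1,1,1).

The boundary map ∂_3: C_3 → C_2 sends each 3-simplex σ to the alternating sum Σ_i (−1)^i (σ with its i-th vertex removed). For instance
  ∂[v_0,v_1,v_2,v_3] = [v_1,v_2,v_3] − [v_0,v_2,v_3] + [v_0,v_1,v_3] − [v_0,v_1,v_2],
  ∂[v_0,v_1,v_2,v_4] = [v_1,v_2,v_4] − [v_0,v_2,v_4] + [v_0,v_1,v_4] − [v_0,v_1,v_2].
As a 10×5 matrix over Z this has rank 4, with invariant factors (1,1,1,1).

From H_k ≅ ker(∂_k) / im(∂_{k+1}) we obtain:

  H_1: rank ker ∂_1 − rank ∂_2 = (10 − 4) − 6 = 0, and the invariant factors of ∂_2 are all 1, so H_1 = 0.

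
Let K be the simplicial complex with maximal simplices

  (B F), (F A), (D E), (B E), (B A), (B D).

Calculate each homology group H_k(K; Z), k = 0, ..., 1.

H_0 = Z,  H_1 = Z^2.

K has 5 vertices, 6 edges.
rank ∂_0 = 0, rank ∂_1 = 4 ⇒ b_0 = 5 − 0 − 4 = 1; all invariant factors of ∂_1 are 1 so no torsion. So H_0 = Z.
rank ∂_1 = 4, rank ∂_2 = 0 ⇒ b_1 = 6 − 4 − 0 = 2. So H_1 = Z^2.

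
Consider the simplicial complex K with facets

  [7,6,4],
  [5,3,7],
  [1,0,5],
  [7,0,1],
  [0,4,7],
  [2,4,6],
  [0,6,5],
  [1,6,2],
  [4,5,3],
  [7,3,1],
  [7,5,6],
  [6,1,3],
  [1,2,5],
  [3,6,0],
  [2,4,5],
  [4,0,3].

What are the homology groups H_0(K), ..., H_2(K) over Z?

Fix the vertex order 0 < 1 < 2 < 3 < 4 < 5 < 6 < 7 and write every simplex with vertices in increasing order. Then dim K = 2 and the simplices of K are:

  0-simplices (8): [0], [1], [2], [3], [4], [5], [6], [7]
  1-simplices (24): (24 of them)
  2-simplices (16): [0,1,5], [0,1,7], [0,3,4], [0,3,6], [0,4,7], [0,5,6], [1,2,5], [1,2,6], [1,3,6], [1,3,7], [2,4,5], [2,4,6], [3,4,5], [3,5,7], [4,6,7], [5,6,7]

so the chain groups are C_0 ≅ Z^8, C_1 ≅ Z^24, C_2 ≅ Z^16.

∂_1: C_1 → C_0 sends each edge [p,q] (with p < q) to q − p. For instance
  ∂[6,7] = [7] − [6].
The 8×24 boundary matrix has rank 7 and Smith normal form diag(1,1,1,1,1,1,1).

∂_2: C_2 → C_1 acts by ∂[p,q,r] = [q,r] − [p,r] + [p,q]. For instance
  ∂[3,5,7] = [5,7] − [3,7] + [3,5],
  ∂[0,3,4] = [3,4] − [0,4] + [0,3].
The 24×16 boundary matrix has rank 15 and Smith normal form diag(1,1,1,1,1,1,1,1,1,1,1,1,1,1,1).

Reading off H_k = ker ∂_k / im ∂_{k+1}:

  H_0: rank C_0 − rank ∂_1 = 8 − 7 = 1, and the invariant factors of ∂_1 are all 1, so H_0 ≅ Z.
  H_1: rank ker ∂_1 − rank ∂_2 = (24 − 7) − 15 = 2, and the invariant factors of ∂_2 are all 1, so H_1 ≅ Z^2.
  H_2: rank ker ∂_2 − rank ∂_3 = (16 − 15) − 0 = 1, and there is no ∂_3, so H_2 ≅ Z.

(K is a triangulation of the torus T^2.)

H_0 = Z,  H_1 = Z^2,  H_2 = Z.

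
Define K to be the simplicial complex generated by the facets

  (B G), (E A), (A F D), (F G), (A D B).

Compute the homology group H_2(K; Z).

We work with the vertex ordering A < B < D < E < F < G. The simplices of K, each written with vertices in increasing order, are:

  0-simplices (6): A, B, D, E, F, G
  1-simplices (8): AB, AD, AE, AF, BD, BG, DF, FG
  2-simplices (2): ABD, ADF

Hence C_0 ≅ Z^6, C_1 ≅ Z^8, C_2 ≅ Z^2.

The boundary map ∂_1: C_1 → C_0 is given by ∂[p,q] = [q] − [p]. For instance
  ∂BD = D − B.
The resulting 6×8 matrix has rank 5, and its Smith normal form has invariant factors (1,1,1,1,1).

The boundary map ∂_2: C_2 → C_1 acts by ∂[p,q,r] = [q,r] − [p,r] + [p,q]. For instance
  ∂ABD = BD − AD + AB,
  ∂ADF = DF − AF + AD.
The 8×2 boundary matrix has rank 2 and Smith normal form diag(1,1).

From H_k ≅ ker(∂_k) / im(∂_{k+1}) we obtain:

  H_2: rank ker ∂_2 − rank ∂_3 = (2 − 2) − 0 = 0, and there is no ∂_3, so H_2 ≅ 0.

H_2 = 0.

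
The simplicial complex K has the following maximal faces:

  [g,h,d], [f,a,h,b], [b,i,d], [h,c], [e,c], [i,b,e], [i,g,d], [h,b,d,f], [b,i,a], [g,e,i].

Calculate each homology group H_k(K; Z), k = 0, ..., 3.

Take the total order a < b < c < d < e < f < g < h < i on the vertex set. Then K (dimension 3) consists of the simplices:

  0-simplices (9): a, b, c, d, e, f, g, h, i
  1-simplices (20): ab, af, ah, ai, bd, be, bf, bh, bi, ce, ch, df, dg, dh, di, eg, ei, fh, gh, gi
  2-simplices (13): abf, abh, abi, afh, bdf, bdh, bdi, bei, bfh, dfh, dgh, dgi, egi
  3-simplices (2): abfh, bdfh

Hence C_0 ≅ Z^9, C_1 ≅ Z^20, C_2 ≅ Z^13, C_3 ≅ Z^2.

∂_1: C_1 → C_0 maps an edge to its endpoints' difference, ∂[p,q] = q − p. For instance
  ∂bf = f − b.
This gives a 9×20 integer matrix of rank 8; reducing to Smith normal form yields diagonal entries (1,1,1,1,1,1,1,1).

The boundary map ∂_2: C_2 → C_1 maps a triangle to the signed sum of its edges. For instance
  ∂bdi = di − bi + bd,
  ∂bfh = fh − bh + bf.
The resulting 20×13 matrix has rank 11, and its Smith normal form has invariant factors (1,1,1,1,1,1,1,1,1,1,1).

The boundary map ∂_3: C_3 → C_2 sends each 3-simplex σ to the alternating sum Σ_i (−1)^i (σ with its i-th vertex removed). For instance
  ∂abfh = bfh − afh + abh − abf,
  ∂bdfh = dfh − bfh + bdh − bdf.
This gives a 13×2 integer matrix of rank 2; reducing to Smith normal form yields diagonal entries (1,1).

Computing H_k = (kernel of ∂_k) / (image of ∂_{k+1}):

  H_0: rank C_0 − rank ∂_1 = 9 − 8 = 1, and the invariant factors of ∂_1 are all 1, so H_0 = Z.
  H_1: rank ker ∂_1 − rank ∂_2 = (20 − 8) − 11 = 1, and the invariant factors of ∂_2 are all 1, so H_1 = Z.
  H_2: rank ker ∂_2 − rank ∂_3 = (13 − 11) − 2 = 0, and the invariant factors of ∂_3 are all 1, so H_2 = 0.
  H_3: rank ker ∂_3 − rank ∂_4 = (2 − 2) − 0 = 0, and there is no ∂_4, so H_3 = 0.

H_0 ≅ Z,  H_1 ≅ Z,  H_2 = 0,  H_3 = 0.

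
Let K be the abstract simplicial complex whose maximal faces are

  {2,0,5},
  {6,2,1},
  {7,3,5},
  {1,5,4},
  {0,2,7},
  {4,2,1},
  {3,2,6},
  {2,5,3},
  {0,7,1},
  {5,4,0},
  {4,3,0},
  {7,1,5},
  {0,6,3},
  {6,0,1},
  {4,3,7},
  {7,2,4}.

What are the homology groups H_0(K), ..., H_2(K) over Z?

We work with the vertex ordering 0 < 1 < 2 < 3 < 4 < 5 < 6 < 7. The simplices of K, each written with vertices in increasing order, are:

  0-simplices (8): [0], [1], [2], [3], [4], [5], [6], [7]
  1-simplices (24): (24 of them)
  2-simplices (16): [0,1,6], [0,1,7], [0,2,5], [0,2,7], [0,3,4], [0,3,6], [0,4,5], [1,2,4], [1,2,6], [1,4,5], [1,5,7], [2,3,5], [2,3,6], [2,4,7], [3,4,7], [3,5,7]

Hence C_0 ≅ Z^8, C_1 ≅ Z^24, C_2 ≅ Z^16.

Boundary ∂_1: C_1 → C_0 maps an edge to its endpoints' difference, ∂[p,q] = q − p.
This gives a 8×24 integer matrix of rank 7; reducing to Smith normal form yields diagonal entries (1,1,1,1,1,1,1).

∂_2: C_2 → C_1 acts by ∂[p,q,r] = [q,r] − [p,r] + [p,q]. For instance
  ∂[3,4,7] = [4,7] − [3,7] + [3,4],
  ∂[2,3,5] = [3,5] − [2,5] + [2,3].
This gives a 24×16 integer matrix of rank 15; reducing to Smith normal form yields diagonal entries (1,1,1,1,1,1,1,1,1,1,1,1,1,1,1).

Now H_k = ker ∂_k / im ∂_{k+1}, so:

  H_0: rank C_0 − rank ∂_1 = 8 − 7 = 1, and the invariant factors of ∂_1 are all 1, so H_0 = Z.
  H_1: rank ker ∂_1 − rank ∂_2 = (24 − 7) − 15 = 2, and the invariant factors of ∂_2 are all 1, so H_1 = Z^2.
  H_2: rank ker ∂_2 − rank ∂_3 = (16 − 15) − 0 = 1, and there is no ∂_3, so H_2 = Z.

As a check, the Euler characteristic is 8 − 24 + 16 = 0, which agrees with 1 − 2 + 1 = 0.
(K is a triangulation of the torus T^2.)

H_0 = Z,  H_1 = Z^2,  H_2 = Z.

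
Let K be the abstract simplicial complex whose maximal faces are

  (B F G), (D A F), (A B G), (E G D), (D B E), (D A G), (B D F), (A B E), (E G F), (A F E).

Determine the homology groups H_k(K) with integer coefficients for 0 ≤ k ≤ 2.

Order the vertices as A < B < D < E < F < G. Listing each simplex with vertices in this order, K has dimension 2 with simplices:

  0-simplices (6): A, B, D, E, F, G
  1-simplices (15): AB, AD, AE, AF, AG, BD, BE, BF, BG, DE, DF, DG, EF, EG, FG
  2-simplices (10): ABE, ABG, ADF, ADG, AEF, BDE, BDF, BFG, DEG, EFG

Hence C_0 ≅ Z^6, C_1 ≅ Z^15, C_2 ≅ Z^10.

Boundary ∂_1: C_1 → C_0 maps an edge to its endpoints' difference, ∂[p,q] = q − p. For instance
  ∂DG = G − D.
As a 6×15 matrix over Z this has rank 5, with invariant factors (1,1,1,1,1).

Boundary ∂_2: C_2 → C_1 maps a triangle to the signed sum of its edges. For instance
  ∂ABG = BG − AG + AB,
  ∂BDE = DE − BE + BD.
The 15×10 boundary matrix has rank 10 and Smith normal form diag(1,1,1,1,1,1,1,1,1,2).

Computing H_k = (kernel of ∂_k) / (image of ∂_{k+1}):

  H_0: rank C_0 − rank ∂_1 = 6 − 5 = 1, and the invariant factors of ∂_1 are all 1, so H_0 = Z.
  H_1: rank ker ∂_1 − rank ∂_2 = (15 − 5) − 10 = 0, and ∂_2 has invariant factor 2 > 1, so H_1 = Z_2.
  H_2: rank ker ∂_2 − rank ∂_3 = (10 − 10) − 0 = 0, and there is no ∂_3, so H_2 = 0.

As a check, the Euler characteristic is 6 − 15 + 10 = 1, which agrees with 1 − 0 + 0 = 1.

H_0 ≅ Z,  H_1 ≅ Z_2,  H_2 = 0.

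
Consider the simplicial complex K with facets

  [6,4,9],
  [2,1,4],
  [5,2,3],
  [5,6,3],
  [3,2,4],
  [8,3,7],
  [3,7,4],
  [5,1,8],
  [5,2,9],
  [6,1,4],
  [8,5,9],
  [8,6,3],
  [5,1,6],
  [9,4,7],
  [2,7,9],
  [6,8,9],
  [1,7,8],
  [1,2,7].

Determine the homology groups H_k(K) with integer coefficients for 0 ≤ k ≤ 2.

H_0 ≅ Z,  H_1 ≅ Z ⊕ Z/2Z,  H_2 = 0.

Fix the vertex order 1 < 2 < 3 < 4 < 5 < 6 < 7 < 8 < 9 and write every simplex with vertices in increasing order. Then dim K = 2 and the simplices of K are:

  0-simplices (9): [1], [2], [3], [4], [5], [6], [7], [8], [9]
  1-simplices (27): (27 of them)
  2-simplices (18): [1,2,4], [1,2,7], [1,4,6], [1,5,6], [1,5,8], [1,7,8], [2,3,4], [2,3,5], [2,5,9], [2,7,9], [3,4,7], [3,5,6], [3,6,8], [3,7,8], [4,6,9], [4,7,9], [5,8,9], [6,8,9]

Hence C_0 ≅ Z^9, C_1 ≅ Z^27, C_2 ≅ Z^18.

The boundary map ∂_1: C_1 → C_0 maps an edge to its endpoints' difference, ∂[p,q] = q − p.
The 9×27 boundary matrix has rank 8 and Smith normal form diag(1,1,1,1,1,1,1,1).

Boundary ∂_2: C_2 → C_1 maps a triangle to the signed sum of its edges. For instance
  ∂[1,5,6] = [5,6] − [1,6] + [1,5],
  ∂[3,7,8] = [7,8] − [3,8] + [3,7].
This gives a 27×18 integer matrix of rank 18; reducing to Smith normal form yields diagonal entries (1,1,1,1,1,1,1,1,1,1,1,1,1,1,1,1,1,2).

From H_k ≅ ker(∂_k) / im(∂_{k+1}) we obtain:

  H_0: rank C_0 − rank ∂_1 = 9 − 8 = 1, and the invariant factors of ∂_1 are all 1, so H_0 = Z.
  H_1: rank ker ∂_1 − rank ∂_2 = (27 − 8) − 18 = 1, and ∂_2 has invariant factor 2 > 1, so H_1 = Z ⊕ Z/2Z.
  H_2: rank ker ∂_2 − rank ∂_3 = (18 − 18) − 0 = 0, and there is no ∂_3, so H_2 = 0.

As a check, the Euler characteristic is 9 − 27 + 18 = 0, which agrees with 1 − 1 + 0 = 0.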